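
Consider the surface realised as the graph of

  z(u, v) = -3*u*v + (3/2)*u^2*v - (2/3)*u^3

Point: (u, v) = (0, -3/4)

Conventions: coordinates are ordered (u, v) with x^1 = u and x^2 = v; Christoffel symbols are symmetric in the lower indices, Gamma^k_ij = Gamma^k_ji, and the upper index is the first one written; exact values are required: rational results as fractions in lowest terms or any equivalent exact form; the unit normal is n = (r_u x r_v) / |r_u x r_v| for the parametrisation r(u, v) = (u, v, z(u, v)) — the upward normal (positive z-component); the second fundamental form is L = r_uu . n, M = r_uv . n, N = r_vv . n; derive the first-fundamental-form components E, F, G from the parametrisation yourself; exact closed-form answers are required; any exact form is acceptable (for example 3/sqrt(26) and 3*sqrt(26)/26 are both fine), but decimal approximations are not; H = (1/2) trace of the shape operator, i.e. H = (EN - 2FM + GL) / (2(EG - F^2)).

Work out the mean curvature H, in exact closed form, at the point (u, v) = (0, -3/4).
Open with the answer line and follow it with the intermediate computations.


Answer: H = -72*sqrt(97)/9409

z_u = 9/4, z_v = 0, z_uu = -9/4, z_uv = -3, z_vv = 0
E = 97/16, F = 0, G = 1; answer radicand W^2 = 97/16
unnormalised second-form numerators: l = -9/4, m = -3, n = 0; L = l/sqrt(97/16), and similarly M = m/sqrt(W^2), N = n/sqrt(W^2)
H = (E*n - 2*F*m + G*l) / (2*(EG - F^2)*sqrt(W^2)); E*n - 2*F*m + G*l = -9/4, EG - F^2 = 97/16, so H = (-18/97)/sqrt(97/16)


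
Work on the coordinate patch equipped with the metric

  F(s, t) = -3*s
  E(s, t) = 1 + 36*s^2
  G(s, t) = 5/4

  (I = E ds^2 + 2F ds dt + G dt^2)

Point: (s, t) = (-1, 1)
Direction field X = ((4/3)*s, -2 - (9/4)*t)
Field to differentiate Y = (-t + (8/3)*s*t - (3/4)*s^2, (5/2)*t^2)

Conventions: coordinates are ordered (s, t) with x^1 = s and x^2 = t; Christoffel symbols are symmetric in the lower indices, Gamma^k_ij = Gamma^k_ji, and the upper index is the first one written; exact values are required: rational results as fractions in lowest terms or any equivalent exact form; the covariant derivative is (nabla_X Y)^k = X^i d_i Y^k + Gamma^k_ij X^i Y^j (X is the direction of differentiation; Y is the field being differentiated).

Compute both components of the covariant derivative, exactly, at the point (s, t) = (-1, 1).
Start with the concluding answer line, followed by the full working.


Answer: (nabla_X Y)^s = 23261/5364, (nabla_X Y)^t = -38843/1788

E = 37, F = 3, G = 5/4 at the point
E_s = -72, E_t = 0, F_s = -3, F_t = 0, G_s = 0, G_t = 0
EG - F^2 = 149/4;  g^inv = (4/149) * [[5/4, -3], [-3, 37]]
first-kind symbols [ij,l] = (1/2)(d_i g_jl + d_j g_il - d_l g_ij): [ss,s] = E_s/2 = -36, [ss,t] = F_s - E_t/2 = -3, [st,s] = E_t/2 = 0, [st,t] = G_s/2 = 0, [tt,s] = F_t - G_s/2 = 0, [tt,t] = G_t/2 = 0
Gamma^s_ij = (G*[ij,s] - F*[ij,t])/(EG - F^2), Gamma^t_ij = (E*[ij,t] - F*[ij,s])/(EG - F^2)
Gamma_sss = -144/149, Gamma_sst = 0, Gamma_stt = 0, Gamma_tss = -12/149, Gamma_tst = 0, Gamma_ttt = 0
X = (-4/3, -17/4), Y = (-53/12, 5/2) at the point


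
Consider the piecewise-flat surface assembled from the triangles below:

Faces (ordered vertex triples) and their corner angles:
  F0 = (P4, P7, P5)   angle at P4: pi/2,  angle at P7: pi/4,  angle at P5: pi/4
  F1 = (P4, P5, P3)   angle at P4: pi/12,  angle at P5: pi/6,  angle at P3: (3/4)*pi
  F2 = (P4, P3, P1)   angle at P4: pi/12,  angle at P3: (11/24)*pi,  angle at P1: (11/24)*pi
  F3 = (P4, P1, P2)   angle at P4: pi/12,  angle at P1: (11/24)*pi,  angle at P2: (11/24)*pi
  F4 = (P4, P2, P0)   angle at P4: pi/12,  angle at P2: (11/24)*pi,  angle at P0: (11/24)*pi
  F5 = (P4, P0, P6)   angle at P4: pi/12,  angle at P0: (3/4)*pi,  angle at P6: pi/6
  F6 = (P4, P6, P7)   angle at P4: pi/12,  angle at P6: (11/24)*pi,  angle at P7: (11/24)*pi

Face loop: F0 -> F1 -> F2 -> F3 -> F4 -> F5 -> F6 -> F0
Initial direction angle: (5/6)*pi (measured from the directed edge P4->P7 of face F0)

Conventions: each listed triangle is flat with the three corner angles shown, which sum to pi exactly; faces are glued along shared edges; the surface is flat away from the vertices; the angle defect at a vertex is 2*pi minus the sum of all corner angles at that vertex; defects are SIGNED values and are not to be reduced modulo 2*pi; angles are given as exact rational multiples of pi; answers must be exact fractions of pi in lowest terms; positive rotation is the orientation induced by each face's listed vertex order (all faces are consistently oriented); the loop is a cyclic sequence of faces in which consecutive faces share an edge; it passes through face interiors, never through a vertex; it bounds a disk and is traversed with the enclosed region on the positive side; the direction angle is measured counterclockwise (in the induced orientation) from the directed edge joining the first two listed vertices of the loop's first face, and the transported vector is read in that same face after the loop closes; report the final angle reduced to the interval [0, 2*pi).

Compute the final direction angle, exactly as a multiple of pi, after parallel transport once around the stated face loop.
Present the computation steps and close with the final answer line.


enclosed vertex P4: corner angles sum to pi, defect = 2*pi - pi = pi
holonomy = initial angle + sum of enclosed defects (mod 2*pi), positive in the induced orientation
final angle = (5/6)*pi + pi = (11/6)*pi (mod 2*pi)

Answer: final direction angle = (11/6)*pi


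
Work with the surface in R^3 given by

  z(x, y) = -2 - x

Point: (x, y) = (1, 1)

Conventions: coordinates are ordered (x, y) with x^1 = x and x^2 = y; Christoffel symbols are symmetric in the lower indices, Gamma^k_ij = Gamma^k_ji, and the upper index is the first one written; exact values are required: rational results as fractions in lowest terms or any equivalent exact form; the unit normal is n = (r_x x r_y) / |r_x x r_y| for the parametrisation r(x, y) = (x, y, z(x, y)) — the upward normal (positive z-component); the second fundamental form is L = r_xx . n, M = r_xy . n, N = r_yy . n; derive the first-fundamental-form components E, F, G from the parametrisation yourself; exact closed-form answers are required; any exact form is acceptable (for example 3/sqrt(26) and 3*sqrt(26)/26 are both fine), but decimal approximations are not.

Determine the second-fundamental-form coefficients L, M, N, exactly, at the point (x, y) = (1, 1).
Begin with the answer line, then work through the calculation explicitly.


Answer: L = 0, M = 0, N = 0

z_x = -1, z_y = 0, z_xx = 0, z_xy = 0, z_yy = 0
E = 2, F = 0, G = 1; answer radicand W^2 = 2
unnormalised second-form numerators: l = 0, m = 0, n = 0; L = l/sqrt(2), and similarly M = m/sqrt(W^2), N = n/sqrt(W^2)


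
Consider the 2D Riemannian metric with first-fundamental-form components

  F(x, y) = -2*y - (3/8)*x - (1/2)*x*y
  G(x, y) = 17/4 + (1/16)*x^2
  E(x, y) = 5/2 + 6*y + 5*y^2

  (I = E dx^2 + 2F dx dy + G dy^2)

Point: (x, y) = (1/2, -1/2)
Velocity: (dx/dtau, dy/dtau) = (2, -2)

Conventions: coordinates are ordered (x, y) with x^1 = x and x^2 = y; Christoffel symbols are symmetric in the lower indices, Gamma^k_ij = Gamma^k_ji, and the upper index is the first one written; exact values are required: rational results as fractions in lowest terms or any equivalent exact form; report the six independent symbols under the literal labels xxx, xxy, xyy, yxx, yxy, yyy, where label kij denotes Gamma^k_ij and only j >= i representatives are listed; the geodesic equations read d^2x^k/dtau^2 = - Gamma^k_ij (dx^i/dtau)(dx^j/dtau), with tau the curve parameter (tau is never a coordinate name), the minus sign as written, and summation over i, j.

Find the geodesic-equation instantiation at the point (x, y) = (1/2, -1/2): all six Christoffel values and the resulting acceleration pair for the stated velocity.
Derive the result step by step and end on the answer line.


E = 3/4, F = 15/16, G = 273/64 at the point
E_x = 0, E_y = 1, F_x = -1/8, F_y = -9/4, G_x = 1/16, G_y = 0
EG - F^2 = 297/128;  g^inv = (128/297) * [[273/64, -15/16], [-15/16, 3/4]]
first-kind symbols [ij,l] = (1/2)(d_i g_jl + d_j g_il - d_l g_ij): [xx,x] = E_x/2 = 0, [xx,y] = F_x - E_y/2 = -5/8, [xy,x] = E_y/2 = 1/2, [xy,y] = G_x/2 = 1/32, [yy,x] = F_y - G_x/2 = -73/32, [yy,y] = G_y/2 = 0
Gamma^x_ij = (G*[ij,x] - F*[ij,y])/(EG - F^2), Gamma^y_ij = (E*[ij,y] - F*[ij,x])/(EG - F^2)
Gamma_xxx = 25/99, Gamma_xxy = 359/396, Gamma_xyy = -6643/1584, Gamma_yxx = -20/99, Gamma_yxy = -19/99, Gamma_yyy = 365/396
d^2x/dtau^2 = -(Gamma_xxx*(2)^2 + 2*Gamma_xxy*(2)*(-2) + Gamma_xyy*(-2)^2) = 9115/396
d^2y/dtau^2 = -(Gamma_yxx*(2)^2 + 2*Gamma_yxy*(2)*(-2) + Gamma_yyy*(-2)^2) = -437/99

Answer: Gamma_xxx = 25/99, Gamma_xxy = 359/396, Gamma_xyy = -6643/1584, Gamma_yxx = -20/99, Gamma_yxy = -19/99, Gamma_yyy = 365/396; accelerations (d^2x/dtau^2, d^2y/dtau^2) = (9115/396, -437/99)


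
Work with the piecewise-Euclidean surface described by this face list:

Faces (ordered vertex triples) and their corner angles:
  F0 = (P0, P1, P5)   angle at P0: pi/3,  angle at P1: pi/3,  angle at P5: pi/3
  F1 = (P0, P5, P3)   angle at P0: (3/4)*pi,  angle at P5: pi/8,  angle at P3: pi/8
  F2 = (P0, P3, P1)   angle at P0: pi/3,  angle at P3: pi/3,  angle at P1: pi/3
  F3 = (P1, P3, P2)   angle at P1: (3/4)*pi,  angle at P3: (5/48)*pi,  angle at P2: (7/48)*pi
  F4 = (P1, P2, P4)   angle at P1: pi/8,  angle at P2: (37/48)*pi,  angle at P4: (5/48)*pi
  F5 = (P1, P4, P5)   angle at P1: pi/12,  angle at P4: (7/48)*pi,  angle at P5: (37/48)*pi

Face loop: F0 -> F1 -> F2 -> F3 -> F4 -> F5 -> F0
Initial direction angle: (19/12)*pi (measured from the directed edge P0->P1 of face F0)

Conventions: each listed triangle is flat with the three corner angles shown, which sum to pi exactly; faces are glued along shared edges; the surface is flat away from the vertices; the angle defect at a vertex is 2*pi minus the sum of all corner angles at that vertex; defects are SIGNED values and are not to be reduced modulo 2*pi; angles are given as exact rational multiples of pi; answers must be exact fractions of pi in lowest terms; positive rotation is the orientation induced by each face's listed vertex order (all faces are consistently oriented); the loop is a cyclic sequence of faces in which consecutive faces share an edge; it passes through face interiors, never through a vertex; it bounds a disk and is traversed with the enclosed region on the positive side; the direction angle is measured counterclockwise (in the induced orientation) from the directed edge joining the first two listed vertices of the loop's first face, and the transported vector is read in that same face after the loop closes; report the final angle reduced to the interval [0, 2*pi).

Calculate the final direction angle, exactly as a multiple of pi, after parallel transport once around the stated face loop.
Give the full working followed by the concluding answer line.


enclosed vertex P0: corner angles sum to (17/12)*pi, defect = 2*pi - (17/12)*pi = (7/12)*pi
enclosed vertex P1: corner angles sum to (13/8)*pi, defect = 2*pi - (13/8)*pi = (3/8)*pi
by Gauss-Bonnet the loop rotates the vector by the enclosed defect sum (positive orientation, mod 2*pi)
final angle = (19/12)*pi + (23/24)*pi = (13/24)*pi (mod 2*pi)

Answer: final direction angle = (13/24)*pi


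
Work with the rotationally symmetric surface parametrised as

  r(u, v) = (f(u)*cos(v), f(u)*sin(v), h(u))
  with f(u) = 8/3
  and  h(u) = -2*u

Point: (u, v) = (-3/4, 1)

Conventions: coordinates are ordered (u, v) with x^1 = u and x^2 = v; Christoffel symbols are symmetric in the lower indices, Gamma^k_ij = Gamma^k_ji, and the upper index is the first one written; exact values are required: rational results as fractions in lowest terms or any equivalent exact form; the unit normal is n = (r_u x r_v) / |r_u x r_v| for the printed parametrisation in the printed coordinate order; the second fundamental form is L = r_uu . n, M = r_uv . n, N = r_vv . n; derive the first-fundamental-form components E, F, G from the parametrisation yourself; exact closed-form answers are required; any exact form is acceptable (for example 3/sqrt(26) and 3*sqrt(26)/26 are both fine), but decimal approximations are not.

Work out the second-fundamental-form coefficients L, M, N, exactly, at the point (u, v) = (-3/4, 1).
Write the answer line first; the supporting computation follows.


Answer: L = 0, M = 0, N = -8/3

f = 8/3, f' = 0, f'' = 0, h' = -2, h'' = 0
E = 4, F = 0, G = 64/9; answer radicand W^2 = 4
unnormalised second-form numerators: l = 0, m = 0, n = -16/3; L = l/sqrt(4), and similarly M = m/sqrt(W^2), N = n/sqrt(W^2)


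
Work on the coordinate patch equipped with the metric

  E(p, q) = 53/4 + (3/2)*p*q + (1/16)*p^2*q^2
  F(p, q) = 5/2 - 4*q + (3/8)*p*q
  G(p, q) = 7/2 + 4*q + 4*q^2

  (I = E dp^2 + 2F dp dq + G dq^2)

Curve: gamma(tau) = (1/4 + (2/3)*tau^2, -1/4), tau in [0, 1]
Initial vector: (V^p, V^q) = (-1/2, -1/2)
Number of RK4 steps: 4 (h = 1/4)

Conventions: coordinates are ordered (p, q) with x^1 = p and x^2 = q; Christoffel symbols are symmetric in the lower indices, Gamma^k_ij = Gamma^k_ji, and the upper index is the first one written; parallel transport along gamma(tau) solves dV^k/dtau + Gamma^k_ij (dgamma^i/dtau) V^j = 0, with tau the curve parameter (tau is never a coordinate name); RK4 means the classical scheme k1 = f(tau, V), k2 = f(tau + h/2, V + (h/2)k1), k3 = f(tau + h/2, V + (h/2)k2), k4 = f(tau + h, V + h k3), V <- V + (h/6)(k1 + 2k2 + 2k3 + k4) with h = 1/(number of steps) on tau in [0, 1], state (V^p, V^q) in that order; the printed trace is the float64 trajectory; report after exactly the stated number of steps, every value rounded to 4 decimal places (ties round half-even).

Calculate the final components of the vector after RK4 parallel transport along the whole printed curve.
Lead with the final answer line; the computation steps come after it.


Answer: V^p = -0.4643, V^q = -0.6062

gamma'(tau) = ((4/3)*tau, 0); f(tau, V)^k = -Gamma^k_ij(gamma(tau)) gamma'^i(tau) V^j; h = 1/4; intermediate values shown to 6 dp
curve data and Christoffel symbols at the stage parameters:
  tau = 0.000000: gamma = (0.250000, -0.250000), gamma' = (0.000000, 0.000000); Gamma_ppp = 0.019152, Gamma_ppq = 0.021289, Gamma_pqq = -0.590140, Gamma_qpp = -0.126130, Gamma_qpq = -0.026914, Gamma_qqq = 1.109694
  tau = 0.125000: gamma = (0.260417, -0.250000), gamma' = (0.166667, 0.000000); Gamma_ppp = 0.020264, Gamma_ppq = 0.022175, Gamma_pqq = -0.589749, Gamma_qpp = -0.130339, Gamma_qpq = -0.028026, Gamma_qqq = 1.108990
  tau = 0.250000: gamma = (0.291667, -0.250000), gamma' = (0.333333, 0.000000); Gamma_ppp = 0.023594, Gamma_ppq = 0.024832, Gamma_pqq = -0.588575, Gamma_qpp = -0.142947, Gamma_qpq = -0.031357, Gamma_qqq = 1.106879
  tau = 0.375000: gamma = (0.343750, -0.250000), gamma' = (0.500000, 0.000000); Gamma_ppp = 0.029129, Gamma_ppq = 0.029258, Gamma_pqq = -0.586616, Gamma_qpp = -0.163901, Gamma_qpq = -0.036894, Gamma_qqq = 1.103364
  tau = 0.500000: gamma = (0.416667, -0.250000), gamma' = (0.666667, 0.000000); Gamma_ppp = 0.036846, Gamma_ppq = 0.035450, Gamma_pqq = -0.583867, Gamma_qpp = -0.193112, Gamma_qpq = -0.044614, Gamma_qqq = 1.098446
  tau = 0.625000: gamma = (0.510417, -0.250000), gamma' = (0.833333, 0.000000); Gamma_ppp = 0.046714, Gamma_ppq = 0.043404, Gamma_pqq = -0.580323, Gamma_qpp = -0.230456, Gamma_qpq = -0.054486, Gamma_qqq = 1.092131
  tau = 0.750000: gamma = (0.625000, -0.250000), gamma' = (1.000000, 0.000000); Gamma_ppp = 0.058691, Gamma_ppq = 0.053114, Gamma_pqq = -0.575976, Gamma_qpp = -0.275773, Gamma_qpq = -0.066467, Gamma_qqq = 1.084425
  tau = 0.875000: gamma = (0.760417, -0.250000), gamma' = (1.166667, 0.000000); Gamma_ppp = 0.072728, Gamma_ppq = 0.064573, Gamma_pqq = -0.570818, Gamma_qpp = -0.328869, Gamma_qpq = -0.080510, Gamma_qqq = 1.075334
  tau = 1.000000: gamma = (0.916667, -0.250000), gamma' = (1.333333, 0.000000); Gamma_ppp = 0.088765, Gamma_ppq = 0.077773, Gamma_pqq = -0.564837, Gamma_qpp = -0.389516, Gamma_qpq = -0.096553, Gamma_qqq = 1.064868
step 0: V^p = -0.5000, V^q = -0.5000
step 1: k1 = (0.000000, 0.000000), k2 = (0.003537, -0.013197), k3 = (0.003541, -0.013195), k4 = (0.008091, -0.029043); V <- V + (h/6)(k1 + 2k2 + 2k3 + k4): V^p = -0.4991, V^q = -0.5034
step 2: k1 = (0.008092, -0.029042), k2 = (0.014671, -0.050170), k3 = (0.014698, -0.050151), k4 = (0.024362, -0.079124); V <- V + (h/6)(k1 + 2k2 + 2k3 + k4): V^p = -0.4953, V^q = -0.5163
step 3: k1 = (0.024367, -0.079118), k2 = (0.038193, -0.118421), k3 = (0.038303, -0.118312), k4 = (0.057498, -0.170224); V <- V + (h/6)(k1 + 2k2 + 2k3 + k4): V^p = -0.4855, V^q = -0.5464
step 4: k1 = (0.057515, -0.170202), k2 = (0.083348, -0.236834), k3 = (0.083702, -0.236377), k4 = (0.117770, -0.319222); V <- V + (h/6)(k1 + 2k2 + 2k3 + k4): V^p = -0.4643, V^q = -0.6062


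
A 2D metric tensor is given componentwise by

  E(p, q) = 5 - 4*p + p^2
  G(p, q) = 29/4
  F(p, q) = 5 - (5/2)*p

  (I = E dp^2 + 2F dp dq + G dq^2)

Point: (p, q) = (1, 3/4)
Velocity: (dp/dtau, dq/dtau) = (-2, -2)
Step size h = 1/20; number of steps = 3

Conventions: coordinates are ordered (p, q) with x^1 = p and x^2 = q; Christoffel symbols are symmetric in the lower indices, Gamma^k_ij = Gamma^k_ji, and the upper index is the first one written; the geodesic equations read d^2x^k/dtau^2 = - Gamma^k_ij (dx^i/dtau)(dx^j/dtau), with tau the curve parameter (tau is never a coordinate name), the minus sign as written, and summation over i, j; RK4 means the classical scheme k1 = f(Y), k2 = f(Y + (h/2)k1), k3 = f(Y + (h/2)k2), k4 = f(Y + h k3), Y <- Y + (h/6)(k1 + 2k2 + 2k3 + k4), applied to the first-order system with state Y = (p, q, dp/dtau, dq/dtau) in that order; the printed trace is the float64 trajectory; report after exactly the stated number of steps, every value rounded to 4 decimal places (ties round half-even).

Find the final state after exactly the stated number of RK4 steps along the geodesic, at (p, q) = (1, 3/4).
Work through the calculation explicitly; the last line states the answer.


f(Y) = (dp/dtau, dq/dtau, -Gamma^p_ij Y'^i Y'^j, -Gamma^q_ij Y'^i Y'^j) with the Gammas evaluated at the stage position; h = 0.050000; intermediate values shown to 6 dp
step 0: p = 1.0000, q = 0.7500, dp/dtau = -2.0000, dq/dtau = -2.0000
step 1:
  k1: at (p, q) = (1.000000, 0.750000), (dp/dtau, dq/dtau) = (-2.000000, -2.000000); Gamma_ppp = -0.121212, Gamma_ppq = 0.000000, Gamma_pqq = 0.000000, Gamma_qpp = -0.303030, Gamma_qpq = 0.000000, Gamma_qqq = 0.000000; k1 = (-2.000000, -2.000000, 0.484848, 1.212121)
  k2: at (p, q) = (0.950000, 0.700000), (dp/dtau, dq/dtau) = (-1.987879, -1.969697); Gamma_ppp = -0.125711, Gamma_ppq = 0.000000, Gamma_pqq = 0.000000, Gamma_qpp = -0.299312, Gamma_qpq = 0.000000, Gamma_qqq = 0.000000; k2 = (-1.987879, -1.969697, 0.496767, 1.182778)
  k3: at (p, q) = (0.950303, 0.700758), (dp/dtau, dq/dtau) = (-1.987581, -1.970431); Gamma_ppp = -0.125684, Gamma_ppq = 0.000000, Gamma_pqq = 0.000000, Gamma_qpp = -0.299334, Gamma_qpq = 0.000000, Gamma_qqq = 0.000000; k3 = (-1.987581, -1.970431, 0.496512, 1.182514)
  k4: at (p, q) = (0.900621, 0.651478), (dp/dtau, dq/dtau) = (-1.975174, -1.940874); Gamma_ppp = -0.129971, Gamma_ppq = 0.000000, Gamma_pqq = 0.000000, Gamma_qpp = -0.295556, Gamma_qpq = 0.000000, Gamma_qqq = 0.000000; k4 = (-1.975174, -1.940874, 0.507059, 1.153057)
  Y <- Y + (h/6)(k1 + 2k2 + 2k3 + k4): p = 0.9006, q = 0.6515, dp/dtau = -1.9752, dq/dtau = -1.9409
step 2:
  k1: at (p, q) = (0.900616, 0.651491), (dp/dtau, dq/dtau) = (-1.975179, -1.940869); Gamma_ppp = -0.129972, Gamma_ppq = 0.000000, Gamma_pqq = 0.000000, Gamma_qpp = -0.295556, Gamma_qpq = 0.000000, Gamma_qqq = 0.000000; k1 = (-1.975179, -1.940869, 0.507063, 1.153061)
  k2: at (p, q) = (0.851236, 0.602969), (dp/dtau, dq/dtau) = (-1.962503, -1.912042); Gamma_ppp = -0.134050, Gamma_ppq = 0.000000, Gamma_pqq = 0.000000, Gamma_qpp = -0.291727, Gamma_qpq = 0.000000, Gamma_qqq = 0.000000; k2 = (-1.962503, -1.912042, 0.516283, 1.123562)
  k3: at (p, q) = (0.851553, 0.603690), (dp/dtau, dq/dtau) = (-1.962272, -1.912780); Gamma_ppp = -0.134025, Gamma_ppq = 0.000000, Gamma_pqq = 0.000000, Gamma_qpp = -0.291752, Gamma_qpq = 0.000000, Gamma_qqq = 0.000000; k3 = (-1.962272, -1.912780, 0.516063, 1.123394)
  k4: at (p, q) = (0.802502, 0.555852), (dp/dtau, dq/dtau) = (-1.949376, -1.884699); Gamma_ppp = -0.137897, Gamma_ppq = 0.000000, Gamma_pqq = 0.000000, Gamma_qpp = -0.287886, Gamma_qpq = 0.000000, Gamma_qqq = 0.000000; k4 = (-1.949376, -1.884699, 0.524018, 1.093985)
  Y <- Y + (h/6)(k1 + 2k2 + 2k3 + k4): p = 0.8025, q = 0.5559, dp/dtau = -1.9494, dq/dtau = -1.8847
step 3:
  k1: at (p, q) = (0.802498, 0.555864), (dp/dtau, dq/dtau) = (-1.949381, -1.884694); Gamma_ppp = -0.137897, Gamma_ppq = 0.000000, Gamma_pqq = 0.000000, Gamma_qpp = -0.287885, Gamma_qpq = 0.000000, Gamma_qqq = 0.000000; k1 = (-1.949381, -1.884694, 0.524022, 1.093990)
  k2: at (p, q) = (0.753764, 0.508746), (dp/dtau, dq/dtau) = (-1.936281, -1.857344); Gamma_ppp = -0.141568, Gamma_ppq = 0.000000, Gamma_pqq = 0.000000, Gamma_qpp = -0.283991, Gamma_qpq = 0.000000, Gamma_qqq = 0.000000; k2 = (-1.936281, -1.857344, 0.530764, 1.064733)
  k3: at (p, q) = (0.754091, 0.509430), (dp/dtau, dq/dtau) = (-1.936112, -1.858076); Gamma_ppp = -0.141544, Gamma_ppq = 0.000000, Gamma_pqq = 0.000000, Gamma_qpp = -0.284017, Gamma_qpq = 0.000000, Gamma_qqq = 0.000000; k3 = (-1.936112, -1.858076, 0.530581, 1.064647)
  k4: at (p, q) = (0.705693, 0.462960), (dp/dtau, dq/dtau) = (-1.922852, -1.831462); Gamma_ppp = -0.145017, Gamma_ppq = 0.000000, Gamma_pqq = 0.000000, Gamma_qpp = -0.280105, Gamma_qpq = 0.000000, Gamma_qqq = 0.000000; k4 = (-1.922852, -1.831462, 0.536179, 1.035648)
  Y <- Y + (h/6)(k1 + 2k2 + 2k3 + k4): p = 0.7057, q = 0.4630, dp/dtau = -1.9229, dq/dtau = -1.8315

Answer: p = 0.7057, q = 0.4630, dp/dtau = -1.9229, dq/dtau = -1.8315


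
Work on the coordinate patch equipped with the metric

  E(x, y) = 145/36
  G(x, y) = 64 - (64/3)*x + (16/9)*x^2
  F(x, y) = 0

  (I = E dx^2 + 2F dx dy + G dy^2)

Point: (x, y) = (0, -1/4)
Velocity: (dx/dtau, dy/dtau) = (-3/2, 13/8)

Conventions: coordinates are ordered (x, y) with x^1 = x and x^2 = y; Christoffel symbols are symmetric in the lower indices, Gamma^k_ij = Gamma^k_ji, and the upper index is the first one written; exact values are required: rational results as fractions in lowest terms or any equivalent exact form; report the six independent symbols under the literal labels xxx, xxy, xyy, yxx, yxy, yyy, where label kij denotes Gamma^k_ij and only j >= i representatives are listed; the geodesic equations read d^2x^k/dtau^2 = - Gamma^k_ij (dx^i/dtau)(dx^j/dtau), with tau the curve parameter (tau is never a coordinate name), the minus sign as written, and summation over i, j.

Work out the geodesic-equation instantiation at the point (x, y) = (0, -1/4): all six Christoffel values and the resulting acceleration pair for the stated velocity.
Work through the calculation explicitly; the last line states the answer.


E = 145/36, F = 0, G = 64 at the point
E_x = 0, E_y = 0, F_x = 0, F_y = 0, G_x = -64/3, G_y = 0
EG - F^2 = 2320/9;  g^inv = (9/2320) * [[64, 0], [0, 145/36]]
first-kind symbols [ij,l] = (1/2)(d_i g_jl + d_j g_il - d_l g_ij): [xx,x] = E_x/2 = 0, [xx,y] = F_x - E_y/2 = 0, [xy,x] = E_y/2 = 0, [xy,y] = G_x/2 = -32/3, [yy,x] = F_y - G_x/2 = 32/3, [yy,y] = G_y/2 = 0
Gamma^x_ij = (G*[ij,x] - F*[ij,y])/(EG - F^2), Gamma^y_ij = (E*[ij,y] - F*[ij,x])/(EG - F^2)
Gamma_xxx = 0, Gamma_xxy = 0, Gamma_xyy = 384/145, Gamma_yxx = 0, Gamma_yxy = -1/6, Gamma_yyy = 0
d^2x/dtau^2 = -(Gamma_xxx*(-3/2)^2 + 2*Gamma_xxy*(-3/2)*(13/8) + Gamma_xyy*(13/8)^2) = -1014/145
d^2y/dtau^2 = -(Gamma_yxx*(-3/2)^2 + 2*Gamma_yxy*(-3/2)*(13/8) + Gamma_yyy*(13/8)^2) = -13/16

Answer: Gamma_xxx = 0, Gamma_xxy = 0, Gamma_xyy = 384/145, Gamma_yxx = 0, Gamma_yxy = -1/6, Gamma_yyy = 0; accelerations (d^2x/dtau^2, d^2y/dtau^2) = (-1014/145, -13/16)


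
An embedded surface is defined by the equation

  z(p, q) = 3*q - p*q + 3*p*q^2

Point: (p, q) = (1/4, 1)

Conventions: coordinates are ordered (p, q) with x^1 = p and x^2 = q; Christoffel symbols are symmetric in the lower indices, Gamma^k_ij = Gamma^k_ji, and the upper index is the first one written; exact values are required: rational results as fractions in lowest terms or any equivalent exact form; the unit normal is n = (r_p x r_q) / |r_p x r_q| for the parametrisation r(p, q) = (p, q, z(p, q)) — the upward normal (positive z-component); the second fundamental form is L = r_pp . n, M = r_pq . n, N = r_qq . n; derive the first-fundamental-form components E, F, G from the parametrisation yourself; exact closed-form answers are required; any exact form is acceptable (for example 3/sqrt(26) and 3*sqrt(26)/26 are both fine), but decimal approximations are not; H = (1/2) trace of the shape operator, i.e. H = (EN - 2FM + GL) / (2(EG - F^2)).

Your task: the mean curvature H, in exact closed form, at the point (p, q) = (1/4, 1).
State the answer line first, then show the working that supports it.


Answer: H = -2480*sqrt(41)/45387

z_p = 2, z_q = 17/4, z_pp = 0, z_pq = 5, z_qq = 3/2
E = 5, F = 17/2, G = 305/16; answer radicand W^2 = 369/16
unnormalised second-form numerators: l = 0, m = 5, n = 3/2; L = l/sqrt(369/16), and similarly M = m/sqrt(W^2), N = n/sqrt(W^2)
H = (E*n - 2*F*m + G*l) / (2*(EG - F^2)*sqrt(W^2)); E*n - 2*F*m + G*l = -155/2, EG - F^2 = 369/16, so H = (-620/369)/sqrt(369/16)


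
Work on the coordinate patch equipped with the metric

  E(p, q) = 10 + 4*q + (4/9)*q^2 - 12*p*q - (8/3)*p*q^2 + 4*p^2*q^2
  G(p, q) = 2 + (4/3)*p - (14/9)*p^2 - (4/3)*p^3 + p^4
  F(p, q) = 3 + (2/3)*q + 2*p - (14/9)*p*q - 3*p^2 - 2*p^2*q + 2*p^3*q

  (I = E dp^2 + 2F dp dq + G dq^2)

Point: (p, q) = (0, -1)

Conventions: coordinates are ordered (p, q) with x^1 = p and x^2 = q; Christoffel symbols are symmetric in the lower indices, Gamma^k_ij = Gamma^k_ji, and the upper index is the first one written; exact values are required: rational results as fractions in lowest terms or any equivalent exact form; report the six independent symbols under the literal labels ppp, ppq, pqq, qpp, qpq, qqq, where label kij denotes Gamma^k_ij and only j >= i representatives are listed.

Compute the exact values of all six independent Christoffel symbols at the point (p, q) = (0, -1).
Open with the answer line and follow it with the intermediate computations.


Answer: Gamma_ppp = 42/67, Gamma_ppq = 14/67, Gamma_pqq = 0, Gamma_qpp = 18/67, Gamma_qpq = 6/67, Gamma_qqq = 0

E = 58/9, F = 7/3, G = 2 at the point
E_p = 28/3, E_q = 28/9, F_p = 32/9, F_q = 2/3, G_p = 4/3, G_q = 0
EG - F^2 = 67/9;  g^inv = (9/67) * [[2, -7/3], [-7/3, 58/9]]
first-kind symbols [ij,l] = (1/2)(d_i g_jl + d_j g_il - d_l g_ij): [pp,p] = E_p/2 = 14/3, [pp,q] = F_p - E_q/2 = 2, [pq,p] = E_q/2 = 14/9, [pq,q] = G_p/2 = 2/3, [qq,p] = F_q - G_p/2 = 0, [qq,q] = G_q/2 = 0
Gamma^p_ij = (G*[ij,p] - F*[ij,q])/(EG - F^2), Gamma^q_ij = (E*[ij,q] - F*[ij,p])/(EG - F^2)


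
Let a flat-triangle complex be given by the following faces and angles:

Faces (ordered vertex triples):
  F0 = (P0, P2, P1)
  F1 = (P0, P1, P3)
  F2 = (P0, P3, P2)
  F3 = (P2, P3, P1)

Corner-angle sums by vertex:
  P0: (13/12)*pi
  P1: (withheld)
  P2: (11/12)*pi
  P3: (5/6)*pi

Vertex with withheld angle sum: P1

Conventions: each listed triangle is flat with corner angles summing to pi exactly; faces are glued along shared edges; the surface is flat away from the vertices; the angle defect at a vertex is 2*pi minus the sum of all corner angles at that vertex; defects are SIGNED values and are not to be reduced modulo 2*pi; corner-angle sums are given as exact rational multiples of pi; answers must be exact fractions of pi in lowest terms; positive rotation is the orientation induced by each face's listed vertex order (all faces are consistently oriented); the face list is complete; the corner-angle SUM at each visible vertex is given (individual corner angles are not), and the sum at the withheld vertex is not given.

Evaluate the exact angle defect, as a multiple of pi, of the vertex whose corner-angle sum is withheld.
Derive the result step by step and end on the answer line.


V = 4, E = 6, F = 4; chi = V - E + F = 2
Gauss-Bonnet: total defect = 2*pi*chi = 4*pi; visible defects sum to (19/6)*pi

Answer: defect(P1) = (5/6)*pi


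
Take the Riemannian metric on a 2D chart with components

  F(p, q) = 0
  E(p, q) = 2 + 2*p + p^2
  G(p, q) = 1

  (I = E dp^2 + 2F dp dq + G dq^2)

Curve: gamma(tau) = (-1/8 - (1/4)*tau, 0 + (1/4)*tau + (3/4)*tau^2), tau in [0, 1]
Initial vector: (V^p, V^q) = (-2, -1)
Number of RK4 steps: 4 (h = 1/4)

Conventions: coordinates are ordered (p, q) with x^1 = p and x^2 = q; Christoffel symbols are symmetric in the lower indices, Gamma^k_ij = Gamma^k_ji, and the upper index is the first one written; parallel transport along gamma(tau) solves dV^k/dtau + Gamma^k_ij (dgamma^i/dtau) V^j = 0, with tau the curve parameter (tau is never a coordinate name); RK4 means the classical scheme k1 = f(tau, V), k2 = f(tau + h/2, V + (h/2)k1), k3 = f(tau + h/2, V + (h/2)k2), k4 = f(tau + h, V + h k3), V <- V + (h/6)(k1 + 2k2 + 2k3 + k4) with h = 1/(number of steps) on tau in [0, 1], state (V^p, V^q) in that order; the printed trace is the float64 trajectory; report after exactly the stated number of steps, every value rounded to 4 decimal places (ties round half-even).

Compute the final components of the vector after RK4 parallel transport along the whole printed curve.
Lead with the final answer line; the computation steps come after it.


Answer: V^p = -2.2536, V^q = -1.0000

gamma'(tau) = (-1/4, 1/4 + (3/2)*tau); f(tau, V)^k = -Gamma^k_ij(gamma(tau)) gamma'^i(tau) V^j; h = 1/4; intermediate values shown to 6 dp
curve data and Christoffel symbols at the stage parameters:
  tau = 0.000000: gamma = (-0.125000, 0.000000), gamma' = (-0.250000, 0.250000); Gamma_ppp = 0.495575, Gamma_ppq = 0.000000, Gamma_pqq = 0.000000, Gamma_qpp = 0.000000, Gamma_qpq = 0.000000, Gamma_qqq = 0.000000
  tau = 0.125000: gamma = (-0.156250, 0.042969), gamma' = (-0.250000, 0.437500); Gamma_ppp = 0.492869, Gamma_ppq = 0.000000, Gamma_pqq = 0.000000, Gamma_qpp = 0.000000, Gamma_qpq = 0.000000, Gamma_qqq = 0.000000
  tau = 0.250000: gamma = (-0.187500, 0.109375), gamma' = (-0.250000, 0.625000); Gamma_ppp = 0.489412, Gamma_ppq = 0.000000, Gamma_pqq = 0.000000, Gamma_qpp = 0.000000, Gamma_qpq = 0.000000, Gamma_qqq = 0.000000
  tau = 0.375000: gamma = (-0.218750, 0.199219), gamma' = (-0.250000, 0.812500); Gamma_ppp = 0.485143, Gamma_ppq = 0.000000, Gamma_pqq = 0.000000, Gamma_qpp = 0.000000, Gamma_qpq = 0.000000, Gamma_qqq = 0.000000
  tau = 0.500000: gamma = (-0.250000, 0.312500), gamma' = (-0.250000, 1.000000); Gamma_ppp = 0.480000, Gamma_ppq = 0.000000, Gamma_pqq = 0.000000, Gamma_qpp = 0.000000, Gamma_qpq = 0.000000, Gamma_qqq = 0.000000
  tau = 0.625000: gamma = (-0.281250, 0.449219), gamma' = (-0.250000, 1.187500); Gamma_ppp = 0.473921, Gamma_ppq = 0.000000, Gamma_pqq = 0.000000, Gamma_qpp = 0.000000, Gamma_qpq = 0.000000, Gamma_qqq = 0.000000
  tau = 0.750000: gamma = (-0.312500, 0.609375), gamma' = (-0.250000, 1.375000); Gamma_ppp = 0.466844, Gamma_ppq = 0.000000, Gamma_pqq = 0.000000, Gamma_qpp = 0.000000, Gamma_qpq = 0.000000, Gamma_qqq = 0.000000
  tau = 0.875000: gamma = (-0.343750, 0.792969), gamma' = (-0.250000, 1.562500); Gamma_ppp = 0.458703, Gamma_ppq = 0.000000, Gamma_pqq = 0.000000, Gamma_qpp = 0.000000, Gamma_qpq = 0.000000, Gamma_qqq = 0.000000
  tau = 1.000000: gamma = (-0.375000, 1.000000), gamma' = (-0.250000, 1.750000); Gamma_ppp = 0.449438, Gamma_ppq = 0.000000, Gamma_pqq = 0.000000, Gamma_qpp = 0.000000, Gamma_qpq = 0.000000, Gamma_qqq = 0.000000
step 0: V^p = -2.0000, V^q = -1.0000
step 1: k1 = (-0.247788, 0.000000), k2 = (-0.250251, 0.000000), k3 = (-0.250289, 0.000000), k4 = (-0.252362, 0.000000); V <- V + (h/6)(k1 + 2k2 + 2k3 + k4): V^p = -2.0626, V^q = -1.0000
step 2: k1 = (-0.252359, 0.000000), k2 = (-0.253984, 0.000000), k3 = (-0.254008, 0.000000), k4 = (-0.255126, 0.000000); V <- V + (h/6)(k1 + 2k2 + 2k3 + k4): V^p = -2.1260, V^q = -1.0000
step 3: k1 = (-0.255123, 0.000000), k2 = (-0.255671, 0.000000), k3 = (-0.255679, 0.000000), k4 = (-0.255591, 0.000000); V <- V + (h/6)(k1 + 2k2 + 2k3 + k4): V^p = -2.1899, V^q = -1.0000
step 4: k1 = (-0.255588, 0.000000), k2 = (-0.254795, 0.000000), k3 = (-0.254783, 0.000000), k4 = (-0.253215, 0.000000); V <- V + (h/6)(k1 + 2k2 + 2k3 + k4): V^p = -2.2536, V^q = -1.0000


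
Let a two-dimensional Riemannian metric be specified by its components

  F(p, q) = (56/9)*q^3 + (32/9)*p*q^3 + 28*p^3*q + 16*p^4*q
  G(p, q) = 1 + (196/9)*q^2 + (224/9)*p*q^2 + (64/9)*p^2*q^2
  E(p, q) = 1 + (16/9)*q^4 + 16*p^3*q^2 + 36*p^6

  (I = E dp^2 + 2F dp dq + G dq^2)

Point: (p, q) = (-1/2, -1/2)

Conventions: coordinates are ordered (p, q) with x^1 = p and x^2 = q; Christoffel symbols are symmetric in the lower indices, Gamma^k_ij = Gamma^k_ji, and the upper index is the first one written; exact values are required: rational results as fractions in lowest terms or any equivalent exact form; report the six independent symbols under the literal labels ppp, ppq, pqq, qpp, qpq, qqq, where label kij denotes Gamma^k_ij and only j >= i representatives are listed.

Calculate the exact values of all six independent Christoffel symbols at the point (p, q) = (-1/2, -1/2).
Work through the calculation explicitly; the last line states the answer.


E = 169/144, F = 25/36, G = 34/9 at the point
E_p = -15/4, E_q = 10/9, F_p = -125/18, F_q = 5/6, G_p = 40/9, G_q = -100/9
EG - F^2 = 569/144;  g^inv = (144/569) * [[34/9, -25/36], [-25/36, 169/144]]
first-kind symbols [ij,l] = (1/2)(d_i g_jl + d_j g_il - d_l g_ij): [pp,p] = E_p/2 = -15/8, [pp,q] = F_p - E_q/2 = -15/2, [pq,p] = E_q/2 = 5/9, [pq,q] = G_p/2 = 20/9, [qq,p] = F_q - G_p/2 = -25/18, [qq,q] = G_q/2 = -50/9
Gamma^p_ij = (G*[ij,p] - F*[ij,q])/(EG - F^2), Gamma^q_ij = (E*[ij,q] - F*[ij,p])/(EG - F^2)

Answer: Gamma_ppp = -270/569, Gamma_ppq = 80/569, Gamma_pqq = -200/569, Gamma_qpp = -1080/569, Gamma_qpq = 320/569, Gamma_qqq = -800/569


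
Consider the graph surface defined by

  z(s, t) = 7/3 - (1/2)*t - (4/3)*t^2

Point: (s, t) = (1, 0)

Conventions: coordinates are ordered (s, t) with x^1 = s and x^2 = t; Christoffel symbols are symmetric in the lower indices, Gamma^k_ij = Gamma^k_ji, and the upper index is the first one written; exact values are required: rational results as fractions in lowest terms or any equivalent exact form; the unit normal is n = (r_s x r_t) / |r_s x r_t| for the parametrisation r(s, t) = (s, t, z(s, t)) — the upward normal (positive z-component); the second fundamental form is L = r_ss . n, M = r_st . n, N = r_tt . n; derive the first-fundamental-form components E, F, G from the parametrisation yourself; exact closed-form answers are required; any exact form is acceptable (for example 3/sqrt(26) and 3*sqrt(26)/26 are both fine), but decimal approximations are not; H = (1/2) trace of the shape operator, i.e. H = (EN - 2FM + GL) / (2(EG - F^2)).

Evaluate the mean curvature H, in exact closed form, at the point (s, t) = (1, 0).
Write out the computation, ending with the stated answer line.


z_s = 0, z_t = -1/2, z_ss = 0, z_st = 0, z_tt = -8/3
E = 1, F = 0, G = 5/4; answer radicand W^2 = 5/4
unnormalised second-form numerators: l = 0, m = 0, n = -8/3; L = l/sqrt(5/4), and similarly M = m/sqrt(W^2), N = n/sqrt(W^2)
H = (E*n - 2*F*m + G*l) / (2*(EG - F^2)*sqrt(W^2)); E*n - 2*F*m + G*l = -8/3, EG - F^2 = 5/4, so H = (-16/15)/sqrt(5/4)

Answer: H = -32*sqrt(5)/75


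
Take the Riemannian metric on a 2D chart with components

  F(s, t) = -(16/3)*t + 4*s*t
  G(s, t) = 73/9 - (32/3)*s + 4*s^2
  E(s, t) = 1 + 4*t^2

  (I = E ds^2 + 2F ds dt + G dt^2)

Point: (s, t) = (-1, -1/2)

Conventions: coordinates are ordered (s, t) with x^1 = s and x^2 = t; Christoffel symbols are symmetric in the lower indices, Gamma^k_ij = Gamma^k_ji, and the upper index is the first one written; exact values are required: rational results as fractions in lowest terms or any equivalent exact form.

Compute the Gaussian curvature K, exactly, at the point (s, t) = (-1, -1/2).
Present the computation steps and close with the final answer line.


E = 2, F = 14/3, G = 205/9, EG - F^2 = 214/9 at the point
E_s = 0, E_t = -4, F_s = -2, F_t = -28/3, G_s = -56/3, G_t = 0
E_tt = 8, F_st = 4, G_ss = 8
Using the Brioschi determinant formula for K from the metric derivatives:
M1 = [[-E_tt/2 + F_st - G_ss/2, E_s/2, F_s - E_t/2], [F_t - G_s/2, E, F], [G_t/2, F, G]] = [[-4, 0, 0], [0, 2, 14/3], [0, 14/3, 205/9]]; det M1 = -856/9
M2 = [[0, E_t/2, G_s/2], [E_t/2, E, F], [G_s/2, F, G]] = [[0, -2, -28/3], [-2, 2, 14/3], [-28/3, 14/3, 205/9]]; det M2 = -820/9
det M1 - det M2 = -4; K = -4 / (214/9)^2 = -81/11449

Answer: K = -81/11449


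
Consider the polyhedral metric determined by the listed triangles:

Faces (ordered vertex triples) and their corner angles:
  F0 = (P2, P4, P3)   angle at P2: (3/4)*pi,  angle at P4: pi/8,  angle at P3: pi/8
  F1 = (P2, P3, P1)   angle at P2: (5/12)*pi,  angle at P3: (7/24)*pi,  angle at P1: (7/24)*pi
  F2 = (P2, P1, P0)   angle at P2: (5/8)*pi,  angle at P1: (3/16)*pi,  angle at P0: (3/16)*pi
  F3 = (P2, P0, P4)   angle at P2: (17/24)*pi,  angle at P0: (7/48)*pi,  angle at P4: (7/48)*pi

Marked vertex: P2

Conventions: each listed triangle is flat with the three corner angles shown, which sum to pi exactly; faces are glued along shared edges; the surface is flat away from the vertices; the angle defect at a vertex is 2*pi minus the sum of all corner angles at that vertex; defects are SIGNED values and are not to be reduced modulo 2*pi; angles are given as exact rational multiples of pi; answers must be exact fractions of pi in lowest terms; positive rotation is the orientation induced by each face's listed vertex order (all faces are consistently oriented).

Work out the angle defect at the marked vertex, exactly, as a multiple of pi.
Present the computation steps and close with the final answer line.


Sum of corner angles at P2: (5/2)*pi
defect = 2*pi - (5/2)*pi

Answer: defect(P2) = -pi/2


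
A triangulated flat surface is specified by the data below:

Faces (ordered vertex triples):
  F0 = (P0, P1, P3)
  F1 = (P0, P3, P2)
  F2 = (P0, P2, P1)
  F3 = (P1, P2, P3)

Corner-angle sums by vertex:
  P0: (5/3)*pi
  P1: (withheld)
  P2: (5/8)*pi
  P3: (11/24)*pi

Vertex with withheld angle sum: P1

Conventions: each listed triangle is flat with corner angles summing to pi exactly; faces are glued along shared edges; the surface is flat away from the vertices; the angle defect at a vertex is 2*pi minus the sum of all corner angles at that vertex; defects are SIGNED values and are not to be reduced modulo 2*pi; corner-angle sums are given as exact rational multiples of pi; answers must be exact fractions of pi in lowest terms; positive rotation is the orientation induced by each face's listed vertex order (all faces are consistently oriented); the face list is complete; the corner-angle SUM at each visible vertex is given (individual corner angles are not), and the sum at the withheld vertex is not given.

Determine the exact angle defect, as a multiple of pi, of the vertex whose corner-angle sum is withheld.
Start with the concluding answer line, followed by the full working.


Answer: defect(P1) = (3/4)*pi

V = 4, E = 6, F = 4; chi = V - E + F = 2
Gauss-Bonnet: total defect = 2*pi*chi = 4*pi; visible defects sum to (13/4)*pi


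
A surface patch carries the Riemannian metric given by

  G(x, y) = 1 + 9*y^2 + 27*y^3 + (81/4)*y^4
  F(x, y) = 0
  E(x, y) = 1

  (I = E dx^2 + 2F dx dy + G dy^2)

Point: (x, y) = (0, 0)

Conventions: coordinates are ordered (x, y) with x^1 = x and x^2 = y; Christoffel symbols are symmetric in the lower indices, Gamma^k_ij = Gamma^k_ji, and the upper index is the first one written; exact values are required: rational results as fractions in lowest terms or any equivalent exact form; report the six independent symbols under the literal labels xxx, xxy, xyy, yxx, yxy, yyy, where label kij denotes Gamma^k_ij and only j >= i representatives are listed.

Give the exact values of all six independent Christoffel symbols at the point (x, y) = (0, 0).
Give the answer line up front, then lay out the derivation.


Answer: Gamma_xxx = 0, Gamma_xxy = 0, Gamma_xyy = 0, Gamma_yxx = 0, Gamma_yxy = 0, Gamma_yyy = 0

E = 1, F = 0, G = 1 at the point
E_x = 0, E_y = 0, F_x = 0, F_y = 0, G_x = 0, G_y = 0
EG - F^2 = 1;  g^inv = (1) * [[1, 0], [0, 1]]
first-kind symbols [ij,l] = (1/2)(d_i g_jl + d_j g_il - d_l g_ij): [xx,x] = E_x/2 = 0, [xx,y] = F_x - E_y/2 = 0, [xy,x] = E_y/2 = 0, [xy,y] = G_x/2 = 0, [yy,x] = F_y - G_x/2 = 0, [yy,y] = G_y/2 = 0
Gamma^x_ij = (G*[ij,x] - F*[ij,y])/(EG - F^2), Gamma^y_ij = (E*[ij,y] - F*[ij,x])/(EG - F^2)
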